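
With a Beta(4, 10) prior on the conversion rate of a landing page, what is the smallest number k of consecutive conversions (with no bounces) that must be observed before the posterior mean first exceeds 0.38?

k = 3

After k conversions and 0 bounces the posterior is Beta(4+k, 10), with mean (4+k)/(4+10+k).
Set (4+k)/(14+k) > 0.38 and solve: k > (0.38·14 − 4)/(1 − 0.38) = 2.129.
The smallest integer exceeding 2.129 is 3, and checking k=3: (7)/(17) = 0.4118 > 0.38.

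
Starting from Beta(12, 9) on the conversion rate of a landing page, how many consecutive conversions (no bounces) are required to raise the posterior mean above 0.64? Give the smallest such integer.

After k conversions and 0 bounces the posterior is Beta(12+k, 9), with mean (12+k)/(12+9+k).
Set (12+k)/(21+k) > 0.64 and solve: k > (0.64·21 − 12)/(1 − 0.64) = 4.000.
The smallest integer exceeding 4.000 is 5, and checking k=5: (17)/(26) = 0.6538 > 0.64.

k = 5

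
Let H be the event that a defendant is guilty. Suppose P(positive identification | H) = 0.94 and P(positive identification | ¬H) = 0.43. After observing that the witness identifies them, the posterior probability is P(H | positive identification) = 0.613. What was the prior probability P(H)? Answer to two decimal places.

In odds form, posterior odds = prior odds × likelihood ratio, so prior odds = posterior odds ÷ LR.
Posterior odds = 0.613/(1−0.613) = 1.5840. LR = 0.94/0.43 = 2.1860.
Prior odds = 1.5840/2.1860 = 0.7246, so P(H) = 0.7246/(1+0.7246) ≈ 0.42.

P(H) = 0.42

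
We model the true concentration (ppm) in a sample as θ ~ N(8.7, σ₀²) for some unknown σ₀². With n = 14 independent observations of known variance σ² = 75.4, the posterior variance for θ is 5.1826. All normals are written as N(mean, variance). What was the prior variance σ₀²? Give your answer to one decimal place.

Posterior precision equals prior precision plus data precision: 1/σ_n² = 1/σ₀² + n/σ².
So 1/σ₀² = 1/5.1826 − 14/75.4 = 0.192953 − 0.185676 = 0.007277.
Hence σ₀² = 1/0.007277 ≈ 137.4.

σ₀² = 137.4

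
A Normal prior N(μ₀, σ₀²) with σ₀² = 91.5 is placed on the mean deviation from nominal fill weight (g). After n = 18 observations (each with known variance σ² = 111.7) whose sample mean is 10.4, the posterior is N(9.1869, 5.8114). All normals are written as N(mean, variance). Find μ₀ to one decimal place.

μ₀ = -8.7

The posterior mean is a precision-weighted average: μ_n = (τ₀μ₀ + τ_data·x̄)/(τ₀+τ_data), with τ₀=1/σ₀² and τ_data=n/σ².
Here τ₀ = 1/91.5 = 0.010929 and τ_data = 18/111.7 = 0.161146, so τ_n = 0.172075.
Rearranging for μ₀: μ₀ = (μ_n·τ_n − τ_data·x̄)/τ₀ = (9.1869·0.172075 − 0.161146·10.4) / 0.010929 = -0.095083/0.010929 ≈ -8.7.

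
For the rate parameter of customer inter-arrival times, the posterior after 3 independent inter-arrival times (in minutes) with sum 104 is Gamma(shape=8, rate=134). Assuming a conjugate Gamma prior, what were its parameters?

Gamma(shape=5, rate=30)

For an exponential likelihood with a Gamma(α, β) prior on the rate, n observations with total T give posterior Gamma(α+n, β+T).
So α = 8 − 3 = 5 and β = 134 − 104 = 30.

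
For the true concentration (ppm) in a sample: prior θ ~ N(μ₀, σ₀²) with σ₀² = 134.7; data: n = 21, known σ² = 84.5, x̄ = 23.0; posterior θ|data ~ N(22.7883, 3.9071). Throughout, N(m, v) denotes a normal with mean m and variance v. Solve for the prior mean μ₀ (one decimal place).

μ₀ = 15.7

With known observation variance, the Normal–Normal posterior has precision τ_n = τ₀ + n/σ² and mean μ_n = (τ₀μ₀ + (n/σ²)x̄)/τ_n.
Here τ₀ = 1/134.7 = 0.007424 and τ_data = 21/84.5 = 0.248521, so τ_n = 0.255945.
Rearranging for μ₀: μ₀ = (μ_n·τ_n − τ_data·x̄)/τ₀ = (22.7883·0.255945 − 0.248521·23.0) / 0.007424 = 0.116568/0.007424 ≈ 15.7.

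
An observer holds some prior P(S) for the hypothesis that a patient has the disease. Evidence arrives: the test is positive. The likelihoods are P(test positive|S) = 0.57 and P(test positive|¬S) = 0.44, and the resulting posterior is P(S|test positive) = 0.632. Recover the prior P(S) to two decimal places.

In odds form, posterior odds = prior odds × likelihood ratio, so prior odds = posterior odds ÷ LR.
Posterior odds = 0.632/(1−0.632) = 1.7174. LR = 0.57/0.44 = 1.2955.
Prior odds = 1.7174/1.2955 = 1.3257, so P(S) = 1.3257/(1+1.3257) ≈ 0.57.

P(S) = 0.57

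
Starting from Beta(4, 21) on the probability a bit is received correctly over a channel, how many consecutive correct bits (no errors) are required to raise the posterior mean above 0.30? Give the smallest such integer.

k = 6

After k correct bits and 0 errors the posterior is Beta(4+k, 21), with mean (4+k)/(4+21+k).
Set (4+k)/(25+k) > 0.30 and solve: k > (0.30·25 − 4)/(1 − 0.30) = 5.000.
The smallest integer exceeding 5.000 is 6, and checking k=6: (10)/(31) = 0.3226 > 0.30.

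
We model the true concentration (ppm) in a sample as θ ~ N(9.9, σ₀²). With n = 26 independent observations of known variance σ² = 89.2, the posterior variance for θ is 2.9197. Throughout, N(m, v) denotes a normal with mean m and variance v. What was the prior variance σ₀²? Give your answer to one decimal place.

σ₀² = 19.6

Posterior precision equals prior precision plus data precision: 1/σ_n² = 1/σ₀² + n/σ².
So 1/σ₀² = 1/2.9197 − 26/89.2 = 0.342501 − 0.291480 = 0.051021.
Hence σ₀² = 1/0.051021 ≈ 19.6.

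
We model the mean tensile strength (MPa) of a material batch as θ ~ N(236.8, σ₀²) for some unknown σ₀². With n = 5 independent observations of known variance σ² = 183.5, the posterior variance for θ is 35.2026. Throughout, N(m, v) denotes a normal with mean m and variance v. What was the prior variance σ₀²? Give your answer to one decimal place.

Posterior precision equals prior precision plus data precision: 1/σ_n² = 1/σ₀² + n/σ².
So 1/σ₀² = 1/35.2026 − 5/183.5 = 0.028407 − 0.027248 = 0.001159.
Hence σ₀² = 1/0.001159 ≈ 862.8.

σ₀² = 862.8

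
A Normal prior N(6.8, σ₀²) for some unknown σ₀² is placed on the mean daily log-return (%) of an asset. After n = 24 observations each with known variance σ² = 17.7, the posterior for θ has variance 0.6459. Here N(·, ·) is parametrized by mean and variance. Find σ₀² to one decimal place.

For the Normal–Normal model with known σ², precisions add: τ_n = τ₀ + n/σ².
So 1/σ₀² = 1/0.6459 − 24/17.7 = 1.548227 − 1.355932 = 0.192295.
Hence σ₀² = 1/0.192295 ≈ 5.2.

σ₀² = 5.2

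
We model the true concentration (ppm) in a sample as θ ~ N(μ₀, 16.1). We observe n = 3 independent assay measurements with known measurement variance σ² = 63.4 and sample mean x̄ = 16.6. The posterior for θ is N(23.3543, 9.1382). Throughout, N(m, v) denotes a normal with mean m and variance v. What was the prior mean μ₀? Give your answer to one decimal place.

μ₀ = 28.5

With known observation variance, the Normal–Normal posterior has precision τ_n = τ₀ + n/σ² and mean μ_n = (τ₀μ₀ + (n/σ²)x̄)/τ_n.
Here τ₀ = 1/16.1 = 0.062112 and τ_data = 3/63.4 = 0.047319, so τ_n = 0.109431.
Rearranging for μ₀: μ₀ = (μ_n·τ_n − τ_data·x̄)/τ₀ = (23.3543·0.109431 − 0.047319·16.6) / 0.062112 = 1.770189/0.062112 ≈ 28.5.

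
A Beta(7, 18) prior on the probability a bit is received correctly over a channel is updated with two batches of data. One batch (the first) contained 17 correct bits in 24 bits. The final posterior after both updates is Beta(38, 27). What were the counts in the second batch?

14 correct bits and 2 errors

Sequential conjugate updates are equivalent to a single update on the pooled data, so total successes = posterior α − prior α and total failures = posterior β − prior β.
Total across both batches: 38−7=31 correct bits, 27−18=9 errors.
Subtract the first batch: 31−17=14 correct bits and 9−7=2 errors.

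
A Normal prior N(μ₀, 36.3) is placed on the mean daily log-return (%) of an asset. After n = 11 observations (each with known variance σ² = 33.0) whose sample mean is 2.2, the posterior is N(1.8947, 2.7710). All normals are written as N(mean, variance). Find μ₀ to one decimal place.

μ₀ = -1.8

The posterior mean is a precision-weighted average: μ_n = (τ₀μ₀ + τ_data·x̄)/(τ₀+τ_data), with τ₀=1/σ₀² and τ_data=n/σ².
Here τ₀ = 1/36.3 = 0.027548 and τ_data = 11/33.0 = 0.333333, so τ_n = 0.360881.
Rearranging for μ₀: μ₀ = (μ_n·τ_n − τ_data·x̄)/τ₀ = (1.8947·0.360881 − 0.333333·2.2) / 0.027548 = -0.049571/0.027548 ≈ -1.8.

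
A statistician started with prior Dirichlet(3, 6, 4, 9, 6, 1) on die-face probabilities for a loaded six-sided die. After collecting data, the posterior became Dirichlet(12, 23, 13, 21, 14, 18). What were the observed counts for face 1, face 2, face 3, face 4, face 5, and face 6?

For a Dirichlet(α) prior with multinomial counts c, the posterior is Dirichlet(α + c) componentwise.
Counts are posterior − prior componentwise: 12−3=9, 23−6=17, 13−4=9, 21−9=12, 14−6=8, 18−1=17.

counts (9, 17, 9, 12, 8, 17)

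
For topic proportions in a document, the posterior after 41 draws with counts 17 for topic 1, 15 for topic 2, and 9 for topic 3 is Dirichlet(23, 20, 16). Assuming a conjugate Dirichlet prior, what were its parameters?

Dirichlet(6, 5, 7)

For a Dirichlet(α) prior with multinomial counts c, the posterior is Dirichlet(α + c) componentwise.
Subtract each count from the matching posterior parameter: 23−17=6, 20−15=5, 16−9=7.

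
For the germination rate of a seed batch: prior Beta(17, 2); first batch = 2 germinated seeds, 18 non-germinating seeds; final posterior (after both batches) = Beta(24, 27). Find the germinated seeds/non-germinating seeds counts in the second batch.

Because Beta–binomial updating is additive in the counts, the combined data contributed (α_post−α_prior, β_post−β_prior) successes and failures.
Total across both batches: 24−17=7 germinated seeds, 27−2=25 non-germinating seeds.
Subtract the first batch: 7−2=5 germinated seeds and 25−18=7 non-germinating seeds.

5 germinated seeds and 7 non-germinating seeds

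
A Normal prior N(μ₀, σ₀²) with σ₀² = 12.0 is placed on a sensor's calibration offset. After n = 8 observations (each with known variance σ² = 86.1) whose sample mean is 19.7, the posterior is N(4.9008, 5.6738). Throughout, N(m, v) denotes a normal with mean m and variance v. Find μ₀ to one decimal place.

μ₀ = -11.6

With known observation variance, the Normal–Normal posterior has precision τ_n = τ₀ + n/σ² and mean μ_n = (τ₀μ₀ + (n/σ²)x̄)/τ_n.
Here τ₀ = 1/12.0 = 0.083333 and τ_data = 8/86.1 = 0.092915, so τ_n = 0.176248.
Rearranging for μ₀: μ₀ = (μ_n·τ_n − τ_data·x̄)/τ₀ = (4.9008·0.176248 − 0.092915·19.7) / 0.083333 = -0.966669/0.083333 ≈ -11.6.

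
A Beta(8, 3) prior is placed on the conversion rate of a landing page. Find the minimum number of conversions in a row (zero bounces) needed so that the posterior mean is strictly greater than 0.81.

k = 5

After k conversions and 0 bounces the posterior is Beta(8+k, 3), with mean (8+k)/(8+3+k).
Set (8+k)/(11+k) > 0.81 and solve: k > (0.81·11 − 8)/(1 − 0.81) = 4.789.
The smallest integer exceeding 4.789 is 5, and checking k=5: (13)/(16) = 0.8125 > 0.81.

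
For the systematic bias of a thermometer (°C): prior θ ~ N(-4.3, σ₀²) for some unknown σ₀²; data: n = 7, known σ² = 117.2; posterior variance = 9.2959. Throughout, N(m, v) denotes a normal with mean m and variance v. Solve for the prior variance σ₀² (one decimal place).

For the Normal–Normal model with known σ², precisions add: τ_n = τ₀ + n/σ².
So 1/σ₀² = 1/9.2959 − 7/117.2 = 0.107574 − 0.059727 = 0.047847.
Hence σ₀² = 1/0.047847 ≈ 20.9.

σ₀² = 20.9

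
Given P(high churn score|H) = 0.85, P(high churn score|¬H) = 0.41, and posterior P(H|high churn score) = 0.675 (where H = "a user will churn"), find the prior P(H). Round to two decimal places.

Bayes' rule in odds form gives O(H|E) = O(H)·[P(E|H)/P(E|¬H)], hence O(H) = O(H|E)/LR.
Posterior odds = 0.675/(1−0.675) = 2.0769. LR = 0.85/0.41 = 2.0732.
Prior odds = 2.0769/2.0732 = 1.0018, so P(H) = 1.0018/(1+1.0018) ≈ 0.50.

P(H) = 0.50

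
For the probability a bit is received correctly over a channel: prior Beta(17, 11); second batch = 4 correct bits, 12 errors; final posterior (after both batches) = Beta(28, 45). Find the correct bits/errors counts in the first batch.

Because Beta–binomial updating is additive in the counts, the combined data contributed (α_post−α_prior, β_post−β_prior) successes and failures.
Total across both batches: 28−17=11 correct bits, 45−11=34 errors.
Subtract the second batch: 11−4=7 correct bits and 34−12=22 errors.

7 correct bits and 22 errors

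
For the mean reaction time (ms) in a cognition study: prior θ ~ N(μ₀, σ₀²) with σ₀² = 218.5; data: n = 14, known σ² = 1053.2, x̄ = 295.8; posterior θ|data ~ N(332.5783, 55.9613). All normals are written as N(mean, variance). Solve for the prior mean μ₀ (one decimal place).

With known observation variance, the Normal–Normal posterior has precision τ_n = τ₀ + n/σ² and mean μ_n = (τ₀μ₀ + (n/σ²)x̄)/τ_n.
Here τ₀ = 1/218.5 = 0.004577 and τ_data = 14/1053.2 = 0.013293, so τ_n = 0.017870.
Rearranging for μ₀: μ₀ = (μ_n·τ_n − τ_data·x̄)/τ₀ = (332.5783·0.017870 − 0.013293·295.8) / 0.004577 = 2.011105/0.004577 ≈ 439.4.

μ₀ = 439.4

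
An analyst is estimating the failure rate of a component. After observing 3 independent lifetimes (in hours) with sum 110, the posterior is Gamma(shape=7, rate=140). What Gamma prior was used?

Gamma–exponential conjugacy: posterior shape = α + n, posterior rate = β + Σtᵢ.
So α = 7 − 3 = 4 and β = 140 − 110 = 30.

Gamma(shape=4, rate=30)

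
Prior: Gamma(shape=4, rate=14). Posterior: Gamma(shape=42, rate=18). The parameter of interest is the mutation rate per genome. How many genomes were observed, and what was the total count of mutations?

A Gamma(α, β) prior (rate parametrization) on a Poisson rate with n observations summing to S gives posterior Gamma(α+S, β+n).
Matching: Σxᵢ = 42 − 4 = 38 and n = 18 − 14 = 4.

n = 4 genomes with total 38 mutations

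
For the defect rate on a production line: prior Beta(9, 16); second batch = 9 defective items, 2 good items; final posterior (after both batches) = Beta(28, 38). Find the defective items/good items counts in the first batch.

Sequential conjugate updates are equivalent to a single update on the pooled data, so total successes = posterior α − prior α and total failures = posterior β − prior β.
Total across both batches: 28−9=19 defective items, 38−16=22 good items.
Subtract the second batch: 19−9=10 defective items and 22−2=20 good items.

10 defective items and 20 good items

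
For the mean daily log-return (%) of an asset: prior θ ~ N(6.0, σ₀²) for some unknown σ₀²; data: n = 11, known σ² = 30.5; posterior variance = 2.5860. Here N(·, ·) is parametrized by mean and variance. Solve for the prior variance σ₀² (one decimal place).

For the Normal–Normal model with known σ², precisions add: τ_n = τ₀ + n/σ².
So 1/σ₀² = 1/2.5860 − 11/30.5 = 0.386698 − 0.360656 = 0.026042.
Hence σ₀² = 1/0.026042 ≈ 38.4.

σ₀² = 38.4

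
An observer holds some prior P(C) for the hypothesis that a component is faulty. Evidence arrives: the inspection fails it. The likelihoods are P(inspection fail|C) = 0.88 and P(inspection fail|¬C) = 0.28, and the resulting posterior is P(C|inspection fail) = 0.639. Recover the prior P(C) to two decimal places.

Bayes' rule in odds form gives O(C|E) = O(C)·[P(E|C)/P(E|¬C)], hence O(C) = O(C|E)/LR.
Posterior odds = 0.639/(1−0.639) = 1.7701. LR = 0.88/0.28 = 3.1429.
Prior odds = 1.7701/3.1429 = 0.5632, so P(C) = 0.5632/(1+0.5632) ≈ 0.36.

P(C) = 0.36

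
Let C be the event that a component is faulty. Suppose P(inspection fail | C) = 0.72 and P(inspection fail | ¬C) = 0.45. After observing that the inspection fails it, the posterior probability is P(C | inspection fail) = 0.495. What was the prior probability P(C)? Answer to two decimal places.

Bayes' rule in odds form gives O(C|E) = O(C)·[P(E|C)/P(E|¬C)], hence O(C) = O(C|E)/LR.
Posterior odds = 0.495/(1−0.495) = 0.9802. LR = 0.72/0.45 = 1.6000.
Prior odds = 0.9802/1.6000 = 0.6126, so P(C) = 0.6126/(1+0.6126) ≈ 0.38.

P(C) = 0.38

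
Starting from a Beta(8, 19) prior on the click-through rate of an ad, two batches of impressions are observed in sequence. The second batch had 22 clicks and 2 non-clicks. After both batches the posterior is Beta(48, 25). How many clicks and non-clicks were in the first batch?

18 clicks and 4 non-clicks

Because Beta–binomial updating is additive in the counts, the combined data contributed (α_post−α_prior, β_post−β_prior) successes and failures.
Total across both batches: 48−8=40 clicks, 25−19=6 non-clicks.
Subtract the second batch: 40−22=18 clicks and 6−2=4 non-clicks.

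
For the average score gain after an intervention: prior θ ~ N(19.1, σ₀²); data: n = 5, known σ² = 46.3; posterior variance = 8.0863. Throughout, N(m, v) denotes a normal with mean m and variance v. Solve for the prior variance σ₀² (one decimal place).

σ₀² = 63.8

Posterior precision equals prior precision plus data precision: 1/σ_n² = 1/σ₀² + n/σ².
So 1/σ₀² = 1/8.0863 − 5/46.3 = 0.123666 − 0.107991 = 0.015675.
Hence σ₀² = 1/0.015675 ≈ 63.8.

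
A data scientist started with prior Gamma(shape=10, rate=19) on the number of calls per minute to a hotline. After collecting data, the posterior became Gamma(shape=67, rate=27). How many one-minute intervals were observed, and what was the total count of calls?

n = 8 one-minute intervals with total 57 calls

Gamma–Poisson conjugacy: posterior shape = α + Σxᵢ, posterior rate = β + n.
Matching: Σxᵢ = 67 − 10 = 57 and n = 27 − 19 = 8.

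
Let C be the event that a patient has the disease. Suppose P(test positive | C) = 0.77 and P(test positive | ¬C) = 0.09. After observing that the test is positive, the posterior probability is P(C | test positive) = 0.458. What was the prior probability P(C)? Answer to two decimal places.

P(C) = 0.09

Bayes' rule in odds form gives O(C|E) = O(C)·[P(E|C)/P(E|¬C)], hence O(C) = O(C|E)/LR.
Posterior odds = 0.458/(1−0.458) = 0.8450. LR = 0.77/0.09 = 8.5556.
Prior odds = 0.8450/8.5556 = 0.0988, so P(C) = 0.0988/(1+0.0988) ≈ 0.09.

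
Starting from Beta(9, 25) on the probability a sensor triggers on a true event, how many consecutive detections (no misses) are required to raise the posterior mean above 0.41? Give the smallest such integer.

After k detections and 0 misses the posterior is Beta(9+k, 25), with mean (9+k)/(9+25+k).
Set (9+k)/(34+k) > 0.41 and solve: k > (0.41·34 − 9)/(1 − 0.41) = 8.373.
The smallest integer exceeding 8.373 is 9, and checking k=9: (18)/(43) = 0.4186 > 0.41.

k = 9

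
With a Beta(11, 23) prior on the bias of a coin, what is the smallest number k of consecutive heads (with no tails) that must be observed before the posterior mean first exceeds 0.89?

After k heads and 0 tails the posterior is Beta(11+k, 23), with mean (11+k)/(11+23+k).
Set (11+k)/(34+k) > 0.89 and solve: k > (0.89·34 − 11)/(1 − 0.89) = 175.091.
The smallest integer exceeding 175.091 is 176, and checking k=176: (187)/(210) = 0.8905 > 0.89.

k = 176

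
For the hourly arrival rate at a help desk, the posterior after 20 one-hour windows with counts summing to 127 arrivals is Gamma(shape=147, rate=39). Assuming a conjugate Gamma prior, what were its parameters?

Gamma–Poisson conjugacy: posterior shape = α + Σxᵢ, posterior rate = β + n.
So α = 147 − 127 = 20 and β = 39 − 20 = 19.

Gamma(shape=20, rate=19)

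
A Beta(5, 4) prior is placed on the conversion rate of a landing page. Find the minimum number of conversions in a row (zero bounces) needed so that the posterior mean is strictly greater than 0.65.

k = 3

After k conversions and 0 bounces the posterior is Beta(5+k, 4), with mean (5+k)/(5+4+k).
Set (5+k)/(9+k) > 0.65 and solve: k > (0.65·9 − 5)/(1 − 0.65) = 2.429.
The smallest integer exceeding 2.429 is 3, and checking k=3: (8)/(12) = 0.6667 > 0.65.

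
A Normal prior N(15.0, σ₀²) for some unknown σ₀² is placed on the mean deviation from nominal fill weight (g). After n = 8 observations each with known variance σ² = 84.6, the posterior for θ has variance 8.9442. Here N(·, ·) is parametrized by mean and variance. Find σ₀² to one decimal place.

Posterior precision equals prior precision plus data precision: 1/σ_n² = 1/σ₀² + n/σ².
So 1/σ₀² = 1/8.9442 − 8/84.6 = 0.111804 − 0.094563 = 0.017241.
Hence σ₀² = 1/0.017241 ≈ 58.0.

σ₀² = 58.0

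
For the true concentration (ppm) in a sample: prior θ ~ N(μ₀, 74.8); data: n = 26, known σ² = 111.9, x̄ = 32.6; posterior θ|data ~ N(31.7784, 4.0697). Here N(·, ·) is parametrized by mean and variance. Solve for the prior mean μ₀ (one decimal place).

μ₀ = 17.5

With known observation variance, the Normal–Normal posterior has precision τ_n = τ₀ + n/σ² and mean μ_n = (τ₀μ₀ + (n/σ²)x̄)/τ_n.
Here τ₀ = 1/74.8 = 0.013369 and τ_data = 26/111.9 = 0.232350, so τ_n = 0.245719.
Rearranging for μ₀: μ₀ = (μ_n·τ_n − τ_data·x̄)/τ₀ = (31.7784·0.245719 − 0.232350·32.6) / 0.013369 = 0.233947/0.013369 ≈ 17.5.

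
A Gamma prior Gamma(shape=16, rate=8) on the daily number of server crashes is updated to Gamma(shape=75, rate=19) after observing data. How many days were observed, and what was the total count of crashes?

n = 11 days with total 59 crashes

A Gamma(α, β) prior (rate parametrization) on a Poisson rate with n observations summing to S gives posterior Gamma(α+S, β+n).
Matching: Σxᵢ = 75 − 16 = 59 and n = 19 − 8 = 11.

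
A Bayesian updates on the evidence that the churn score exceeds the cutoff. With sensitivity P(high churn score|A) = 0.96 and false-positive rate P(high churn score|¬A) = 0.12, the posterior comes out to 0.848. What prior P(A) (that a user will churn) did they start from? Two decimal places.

P(A) = 0.41

Bayes' rule in odds form gives O(A|E) = O(A)·[P(E|A)/P(E|¬A)], hence O(A) = O(A|E)/LR.
Posterior odds = 0.848/(1−0.848) = 5.5789. LR = 0.96/0.12 = 8.0000.
Prior odds = 5.5789/8.0000 = 0.6974, so P(A) = 0.6974/(1+0.6974) ≈ 0.41.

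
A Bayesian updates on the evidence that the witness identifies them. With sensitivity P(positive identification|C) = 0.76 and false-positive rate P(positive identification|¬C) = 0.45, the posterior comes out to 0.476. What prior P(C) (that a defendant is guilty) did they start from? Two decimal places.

In odds form, posterior odds = prior odds × likelihood ratio, so prior odds = posterior odds ÷ LR.
Posterior odds = 0.476/(1−0.476) = 0.9084. LR = 0.76/0.45 = 1.6889.
Prior odds = 0.9084/1.6889 = 0.5379, so P(C) = 0.5379/(1+0.5379) ≈ 0.35.

P(C) = 0.35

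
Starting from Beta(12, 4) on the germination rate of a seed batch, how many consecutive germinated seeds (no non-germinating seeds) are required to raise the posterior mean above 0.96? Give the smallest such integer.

After k germinated seeds and 0 non-germinating seeds the posterior is Beta(12+k, 4), with mean (12+k)/(12+4+k).
Set (12+k)/(16+k) > 0.96 and solve: k > (0.96·16 − 12)/(1 − 0.96) = 84.000.
The smallest integer exceeding 84.000 is 85.

k = 85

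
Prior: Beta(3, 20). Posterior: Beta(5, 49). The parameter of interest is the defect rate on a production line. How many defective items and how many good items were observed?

A Beta(a, b) prior with s successes and f failures in binomial data gives a Beta(a+s, b+f) posterior.
Match parameters: s=5−3=2, f=49−20=29.

2 defective items and 29 good items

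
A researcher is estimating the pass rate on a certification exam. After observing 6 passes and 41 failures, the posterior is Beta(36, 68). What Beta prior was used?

Beta(30, 27)

Beta is conjugate to the binomial likelihood: posterior = Beta(a+s, b+f).
So a = 36 − 6 = 30 and b = 68 − 41 = 27.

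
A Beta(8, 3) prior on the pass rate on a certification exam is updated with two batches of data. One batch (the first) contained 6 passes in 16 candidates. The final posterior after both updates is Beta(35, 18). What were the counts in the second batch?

Because Beta–binomial updating is additive in the counts, the combined data contributed (α_post−α_prior, β_post−β_prior) successes and failures.
Total across both batches: 35−8=27 passes, 18−3=15 failures.
Subtract the first batch: 27−6=21 passes and 15−10=5 failures.

21 passes and 5 failures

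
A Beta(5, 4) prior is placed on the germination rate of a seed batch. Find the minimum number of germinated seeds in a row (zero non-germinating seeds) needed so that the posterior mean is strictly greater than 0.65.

k = 3

After k germinated seeds and 0 non-germinating seeds the posterior is Beta(5+k, 4), with mean (5+k)/(5+4+k).
Set (5+k)/(9+k) > 0.65 and solve: k > (0.65·9 − 5)/(1 − 0.65) = 2.429.
The smallest integer exceeding 2.429 is 3, and checking k=3: (8)/(12) = 0.6667 > 0.65.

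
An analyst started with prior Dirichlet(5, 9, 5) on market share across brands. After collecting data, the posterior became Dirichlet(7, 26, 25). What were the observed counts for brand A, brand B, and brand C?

For a Dirichlet(α) prior with multinomial counts c, the posterior is Dirichlet(α + c) componentwise.
Counts are posterior − prior componentwise: 7−5=2, 26−9=17, 25−5=20.

counts (2, 17, 20)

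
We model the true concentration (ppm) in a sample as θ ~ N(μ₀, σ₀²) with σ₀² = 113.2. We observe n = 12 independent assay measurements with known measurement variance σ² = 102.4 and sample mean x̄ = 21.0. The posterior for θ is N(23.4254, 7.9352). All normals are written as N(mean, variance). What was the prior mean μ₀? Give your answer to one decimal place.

The posterior mean is a precision-weighted average: μ_n = (τ₀μ₀ + τ_data·x̄)/(τ₀+τ_data), with τ₀=1/σ₀² and τ_data=n/σ².
Here τ₀ = 1/113.2 = 0.008834 and τ_data = 12/102.4 = 0.117188, so τ_n = 0.126022.
Rearranging for μ₀: μ₀ = (μ_n·τ_n − τ_data·x̄)/τ₀ = (23.4254·0.126022 − 0.117188·21.0) / 0.008834 = 0.491168/0.008834 ≈ 55.6.

μ₀ = 55.6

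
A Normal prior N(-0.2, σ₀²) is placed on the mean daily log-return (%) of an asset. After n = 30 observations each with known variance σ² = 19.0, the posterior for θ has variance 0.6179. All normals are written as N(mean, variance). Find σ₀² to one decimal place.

σ₀² = 25.4

Posterior precision equals prior precision plus data precision: 1/σ_n² = 1/σ₀² + n/σ².
So 1/σ₀² = 1/0.6179 − 30/19.0 = 1.618385 − 1.578947 = 0.039438.
Hence σ₀² = 1/0.039438 ≈ 25.4.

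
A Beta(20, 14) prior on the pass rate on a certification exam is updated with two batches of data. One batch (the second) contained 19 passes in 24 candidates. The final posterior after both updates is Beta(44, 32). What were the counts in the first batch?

5 passes and 13 failures

Because Beta–binomial updating is additive in the counts, the combined data contributed (α_post−α_prior, β_post−β_prior) successes and failures.
Total across both batches: 44−20=24 passes, 32−14=18 failures.
Subtract the second batch: 24−19=5 passes and 18−5=13 failures.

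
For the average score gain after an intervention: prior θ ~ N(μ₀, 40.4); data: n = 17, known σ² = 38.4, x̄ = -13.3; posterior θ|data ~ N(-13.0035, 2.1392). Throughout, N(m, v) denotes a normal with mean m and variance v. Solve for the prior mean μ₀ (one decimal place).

μ₀ = -7.7

The posterior mean is a precision-weighted average: μ_n = (τ₀μ₀ + τ_data·x̄)/(τ₀+τ_data), with τ₀=1/σ₀² and τ_data=n/σ².
Here τ₀ = 1/40.4 = 0.024752 and τ_data = 17/38.4 = 0.442708, so τ_n = 0.467460.
Rearranging for μ₀: μ₀ = (μ_n·τ_n − τ_data·x̄)/τ₀ = (-13.0035·0.467460 − 0.442708·-13.3) / 0.024752 = -0.190600/0.024752 ≈ -7.7.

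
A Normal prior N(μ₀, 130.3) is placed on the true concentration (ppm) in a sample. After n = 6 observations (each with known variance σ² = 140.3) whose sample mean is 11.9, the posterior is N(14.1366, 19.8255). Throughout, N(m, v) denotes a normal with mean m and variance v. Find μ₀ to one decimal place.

μ₀ = 26.6

The posterior mean is a precision-weighted average: μ_n = (τ₀μ₀ + τ_data·x̄)/(τ₀+τ_data), with τ₀=1/σ₀² and τ_data=n/σ².
Here τ₀ = 1/130.3 = 0.007675 and τ_data = 6/140.3 = 0.042766, so τ_n = 0.050441.
Rearranging for μ₀: μ₀ = (μ_n·τ_n − τ_data·x̄)/τ₀ = (14.1366·0.050441 − 0.042766·11.9) / 0.007675 = 0.204149/0.007675 ≈ 26.6.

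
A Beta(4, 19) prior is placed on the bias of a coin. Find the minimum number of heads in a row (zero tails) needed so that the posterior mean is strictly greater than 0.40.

k = 9

After k heads and 0 tails the posterior is Beta(4+k, 19), with mean (4+k)/(4+19+k).
Set (4+k)/(23+k) > 0.40 and solve: k > (0.40·23 − 4)/(1 − 0.40) = 8.667.
The smallest integer exceeding 8.667 is 9.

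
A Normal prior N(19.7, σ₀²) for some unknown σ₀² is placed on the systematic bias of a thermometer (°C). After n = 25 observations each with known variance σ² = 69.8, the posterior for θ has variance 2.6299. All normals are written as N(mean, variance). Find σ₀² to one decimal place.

For the Normal–Normal model with known σ², precisions add: τ_n = τ₀ + n/σ².
So 1/σ₀² = 1/2.6299 − 25/69.8 = 0.380243 − 0.358166 = 0.022077.
Hence σ₀² = 1/0.022077 ≈ 45.3.

σ₀² = 45.3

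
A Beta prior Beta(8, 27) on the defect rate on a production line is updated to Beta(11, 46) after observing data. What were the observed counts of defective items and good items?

3 defective items and 19 good items

Beta is conjugate to the binomial likelihood: posterior = Beta(α+s, β+f).
So s = 11 − 8 = 3 and f = 46 − 27 = 19.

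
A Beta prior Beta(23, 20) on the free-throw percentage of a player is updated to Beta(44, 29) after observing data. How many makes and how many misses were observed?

A Beta(a, b) prior with s successes and f failures in binomial data gives a Beta(a+s, b+f) posterior.
Match parameters: s=44−23=21, f=29−20=9.

21 makes and 9 misses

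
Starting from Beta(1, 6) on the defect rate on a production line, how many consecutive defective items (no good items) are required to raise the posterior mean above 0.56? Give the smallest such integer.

k = 7

After k defective items and 0 good items the posterior is Beta(1+k, 6), with mean (1+k)/(1+6+k).
Set (1+k)/(7+k) > 0.56 and solve: k > (0.56·7 − 1)/(1 − 0.56) = 6.636.
The smallest integer exceeding 6.636 is 7.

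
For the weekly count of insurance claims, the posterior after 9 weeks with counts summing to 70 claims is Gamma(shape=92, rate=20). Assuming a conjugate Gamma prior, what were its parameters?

Gamma(shape=22, rate=11)

Gamma–Poisson conjugacy: posterior shape = α + Σxᵢ, posterior rate = β + n.
So α = 92 − 70 = 22 and β = 20 − 9 = 11.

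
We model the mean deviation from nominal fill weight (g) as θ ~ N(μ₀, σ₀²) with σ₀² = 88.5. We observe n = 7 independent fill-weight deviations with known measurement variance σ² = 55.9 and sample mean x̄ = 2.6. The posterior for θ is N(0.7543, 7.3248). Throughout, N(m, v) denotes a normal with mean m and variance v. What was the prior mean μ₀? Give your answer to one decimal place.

With known observation variance, the Normal–Normal posterior has precision τ_n = τ₀ + n/σ² and mean μ_n = (τ₀μ₀ + (n/σ²)x̄)/τ_n.
Here τ₀ = 1/88.5 = 0.011299 and τ_data = 7/55.9 = 0.125224, so τ_n = 0.136523.
Rearranging for μ₀: μ₀ = (μ_n·τ_n − τ_data·x̄)/τ₀ = (0.7543·0.136523 − 0.125224·2.6) / 0.011299 = -0.222603/0.011299 ≈ -19.7.

μ₀ = -19.7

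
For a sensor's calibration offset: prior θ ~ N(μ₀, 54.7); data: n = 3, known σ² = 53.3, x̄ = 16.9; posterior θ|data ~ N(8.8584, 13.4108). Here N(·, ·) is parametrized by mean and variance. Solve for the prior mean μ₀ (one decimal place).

With known observation variance, the Normal–Normal posterior has precision τ_n = τ₀ + n/σ² and mean μ_n = (τ₀μ₀ + (n/σ²)x̄)/τ_n.
Here τ₀ = 1/54.7 = 0.018282 and τ_data = 3/53.3 = 0.056285, so τ_n = 0.074567.
Rearranging for μ₀: μ₀ = (μ_n·τ_n − τ_data·x̄)/τ₀ = (8.8584·0.074567 − 0.056285·16.9) / 0.018282 = -0.290672/0.018282 ≈ -15.9.

μ₀ = -15.9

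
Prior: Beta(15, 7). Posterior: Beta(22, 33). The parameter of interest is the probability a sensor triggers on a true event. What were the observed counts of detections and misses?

Under Beta–binomial conjugacy the posterior parameters are (a+s, b+f).
Match parameters: s=22−15=7, f=33−7=26.

7 detections and 26 misses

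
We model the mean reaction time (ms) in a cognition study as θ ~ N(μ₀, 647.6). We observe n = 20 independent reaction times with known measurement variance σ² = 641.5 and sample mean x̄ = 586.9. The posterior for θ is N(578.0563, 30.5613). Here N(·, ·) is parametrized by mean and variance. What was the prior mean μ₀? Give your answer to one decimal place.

μ₀ = 399.5

With known observation variance, the Normal–Normal posterior has precision τ_n = τ₀ + n/σ² and mean μ_n = (τ₀μ₀ + (n/σ²)x̄)/τ_n.
Here τ₀ = 1/647.6 = 0.001544 and τ_data = 20/641.5 = 0.031177, so τ_n = 0.032721.
Rearranging for μ₀: μ₀ = (μ_n·τ_n − τ_data·x̄)/τ₀ = (578.0563·0.032721 − 0.031177·586.9) / 0.001544 = 0.616799/0.001544 ≈ 399.5.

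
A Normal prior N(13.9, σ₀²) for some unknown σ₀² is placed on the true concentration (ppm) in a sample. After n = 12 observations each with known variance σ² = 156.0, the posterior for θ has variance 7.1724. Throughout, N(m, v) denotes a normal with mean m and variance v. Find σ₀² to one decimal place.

σ₀² = 16.0

Posterior precision equals prior precision plus data precision: 1/σ_n² = 1/σ₀² + n/σ².
So 1/σ₀² = 1/7.1724 − 12/156.0 = 0.139423 − 0.076923 = 0.062500.
Hence σ₀² = 1/0.062500 ≈ 16.0.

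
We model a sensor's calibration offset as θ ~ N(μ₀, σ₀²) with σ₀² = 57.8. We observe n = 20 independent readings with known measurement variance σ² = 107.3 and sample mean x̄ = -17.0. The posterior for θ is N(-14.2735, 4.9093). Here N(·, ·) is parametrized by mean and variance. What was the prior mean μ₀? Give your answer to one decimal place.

μ₀ = 15.1

The posterior mean is a precision-weighted average: μ_n = (τ₀μ₀ + τ_data·x̄)/(τ₀+τ_data), with τ₀=1/σ₀² and τ_data=n/σ².
Here τ₀ = 1/57.8 = 0.017301 and τ_data = 20/107.3 = 0.186393, so τ_n = 0.203694.
Rearranging for μ₀: μ₀ = (μ_n·τ_n − τ_data·x̄)/τ₀ = (-14.2735·0.203694 − 0.186393·-17.0) / 0.017301 = 0.261255/0.017301 ≈ 15.1.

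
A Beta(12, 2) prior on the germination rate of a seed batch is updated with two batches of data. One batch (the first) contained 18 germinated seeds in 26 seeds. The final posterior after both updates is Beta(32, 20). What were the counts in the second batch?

Sequential conjugate updates are equivalent to a single update on the pooled data, so total successes = posterior α − prior α and total failures = posterior β − prior β.
Total across both batches: 32−12=20 germinated seeds, 20−2=18 non-germinating seeds.
Subtract the first batch: 20−18=2 germinated seeds and 18−8=10 non-germinating seeds.

2 germinated seeds and 10 non-germinating seeds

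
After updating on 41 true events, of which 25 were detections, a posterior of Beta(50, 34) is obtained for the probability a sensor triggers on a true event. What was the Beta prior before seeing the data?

A Beta(α, β) prior with s successes and f failures in binomial data gives a Beta(α+s, β+f) posterior.
Subtract the data counts: 50−25=25, 34−16=18.

Beta(25, 18)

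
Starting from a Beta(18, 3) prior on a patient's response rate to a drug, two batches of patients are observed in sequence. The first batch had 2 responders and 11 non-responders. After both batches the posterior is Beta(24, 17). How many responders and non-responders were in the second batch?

4 responders and 3 non-responders

Sequential conjugate updates are equivalent to a single update on the pooled data, so total successes = posterior α − prior α and total failures = posterior β − prior β.
Total across both batches: 24−18=6 responders, 17−3=14 non-responders.
Subtract the first batch: 6−2=4 responders and 14−11=3 non-responders.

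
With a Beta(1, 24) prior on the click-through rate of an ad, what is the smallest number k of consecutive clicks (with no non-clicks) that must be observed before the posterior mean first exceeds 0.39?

After k clicks and 0 non-clicks the posterior is Beta(1+k, 24), with mean (1+k)/(1+24+k).
Set (1+k)/(25+k) > 0.39 and solve: k > (0.39·25 − 1)/(1 − 0.39) = 14.344.
The smallest integer exceeding 14.344 is 15.

k = 15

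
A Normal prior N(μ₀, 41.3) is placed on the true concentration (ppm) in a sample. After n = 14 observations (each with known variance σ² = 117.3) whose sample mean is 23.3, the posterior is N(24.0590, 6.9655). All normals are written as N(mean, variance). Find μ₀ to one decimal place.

The posterior mean is a precision-weighted average: μ_n = (τ₀μ₀ + τ_data·x̄)/(τ₀+τ_data), with τ₀=1/σ₀² and τ_data=n/σ².
Here τ₀ = 1/41.3 = 0.024213 and τ_data = 14/117.3 = 0.119352, so τ_n = 0.143565.
Rearranging for μ₀: μ₀ = (μ_n·τ_n − τ_data·x̄)/τ₀ = (24.0590·0.143565 − 0.119352·23.3) / 0.024213 = 0.673129/0.024213 ≈ 27.8.

μ₀ = 27.8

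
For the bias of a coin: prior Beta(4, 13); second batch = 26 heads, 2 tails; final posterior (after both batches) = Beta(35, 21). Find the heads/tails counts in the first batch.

Sequential conjugate updates are equivalent to a single update on the pooled data, so total successes = posterior α − prior α and total failures = posterior β − prior β.
Total across both batches: 35−4=31 heads, 21−13=8 tails.
Subtract the second batch: 31−26=5 heads and 8−2=6 tails.

5 heads and 6 tails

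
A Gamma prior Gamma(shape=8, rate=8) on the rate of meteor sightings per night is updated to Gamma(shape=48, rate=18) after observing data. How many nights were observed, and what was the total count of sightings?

Gamma–Poisson conjugacy: posterior shape = α + Σxᵢ, posterior rate = β + n.
Matching: Σxᵢ = 48 − 8 = 40 and n = 18 − 8 = 10.

n = 10 nights with total 40 sightings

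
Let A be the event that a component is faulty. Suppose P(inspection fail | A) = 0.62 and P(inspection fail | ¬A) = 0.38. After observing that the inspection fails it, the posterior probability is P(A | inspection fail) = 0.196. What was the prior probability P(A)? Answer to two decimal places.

In odds form, posterior odds = prior odds × likelihood ratio, so prior odds = posterior odds ÷ LR.
Posterior odds = 0.196/(1−0.196) = 0.2438. LR = 0.62/0.38 = 1.6316.
Prior odds = 0.2438/1.6316 = 0.1494, so P(A) = 0.1494/(1+0.1494) ≈ 0.13.

P(A) = 0.13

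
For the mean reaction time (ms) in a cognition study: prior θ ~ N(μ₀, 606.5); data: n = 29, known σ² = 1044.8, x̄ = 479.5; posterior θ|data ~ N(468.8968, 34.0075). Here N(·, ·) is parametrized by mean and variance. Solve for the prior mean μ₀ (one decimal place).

With known observation variance, the Normal–Normal posterior has precision τ_n = τ₀ + n/σ² and mean μ_n = (τ₀μ₀ + (n/σ²)x̄)/τ_n.
Here τ₀ = 1/606.5 = 0.001649 and τ_data = 29/1044.8 = 0.027757, so τ_n = 0.029406.
Rearranging for μ₀: μ₀ = (μ_n·τ_n − τ_data·x̄)/τ₀ = (468.8968·0.029406 − 0.027757·479.5) / 0.001649 = 0.478898/0.001649 ≈ 290.4.

μ₀ = 290.4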